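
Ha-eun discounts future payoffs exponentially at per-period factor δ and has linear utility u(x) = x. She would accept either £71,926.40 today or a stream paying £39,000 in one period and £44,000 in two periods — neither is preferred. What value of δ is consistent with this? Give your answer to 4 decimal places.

δ ≈ 0.9100

Present value of the stream is 39000·δ + 44000·δ². Indifference gives 39000δ + 44000δ² = 71926.40.
So 44000δ² + 39000δ − 71926.40 = 0.
δ = (−39000 + √(39000² + 4·44000·71926.40)) / (2·44000) = (−39000 + √14180046400.00) / 88000 ≈ 0.9100.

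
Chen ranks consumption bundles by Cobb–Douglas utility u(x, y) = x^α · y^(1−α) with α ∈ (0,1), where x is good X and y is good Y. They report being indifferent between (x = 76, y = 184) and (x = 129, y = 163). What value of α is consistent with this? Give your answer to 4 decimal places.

α ≈ 0.1864

Indifference: 76^α · 184^(1−α) = 129^α · 163^(1−α).
Taking logs: α·ln 76 + (1−α)·ln 184 = α·ln 129 + (1−α)·ln 163, i.e. α·-0.5290791 = (1−α)·-0.1211856.
So α/(1−α) = (-0.1211856)/(-0.5290791) = 0.2290501, and α = 0.2290501/1.2290501 ≈ 0.1864.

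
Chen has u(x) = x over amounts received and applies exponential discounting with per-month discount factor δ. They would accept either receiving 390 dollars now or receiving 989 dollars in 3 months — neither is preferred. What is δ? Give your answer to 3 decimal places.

δ ≈ 0.733

Indifference means u(390) = δ^3 · u(989), so δ^3 = u(390)/u(989).
With u(x) = x: δ^3 = 390/989 = 0.39434.
Taking the cube root: δ = 0.39434^(1/3) ≈ 0.733.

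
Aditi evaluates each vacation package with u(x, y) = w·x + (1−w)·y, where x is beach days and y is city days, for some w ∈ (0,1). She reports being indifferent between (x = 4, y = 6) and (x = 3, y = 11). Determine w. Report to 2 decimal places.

w = 0.83

Equating utilities: w·4 + (1−w)·6 = w·3 + (1−w)·11.
w·(4−3) = (1−w)·(11−6), i.e. w·1 = (1−w)·5.
The marginal rate of substitution is 5/1, so w = 5/(1+5) = 0.83.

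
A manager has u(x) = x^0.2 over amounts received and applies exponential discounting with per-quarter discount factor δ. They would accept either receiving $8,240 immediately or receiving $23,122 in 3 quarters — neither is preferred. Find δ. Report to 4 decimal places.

Equating discounted utilities: u(8240) = δ^3·u(23122) ⇒ δ^3 = u(8240)/u(23122).
With u(x) = x^0.2: δ^3 = 8240^0.2/23122^0.2 = (8240/23122)^0.2 = 0.81354.
Taking the cube root: δ = 0.81354^(1/3) ≈ 0.9335.

δ ≈ 0.9335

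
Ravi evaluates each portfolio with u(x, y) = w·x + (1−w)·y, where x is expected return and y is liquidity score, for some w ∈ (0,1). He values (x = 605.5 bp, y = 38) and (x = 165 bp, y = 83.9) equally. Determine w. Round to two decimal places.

w = 0.09

Equating utilities: w·605.5 + (1−w)·38 = w·165 + (1−w)·83.9.
w·(605.5−165) = (1−w)·(83.9−38), i.e. w·440.5 = (1−w)·45.9.
The marginal rate of substitution is 45.9/440.5, so w = 45.9/(440.5+45.9) = 0.09.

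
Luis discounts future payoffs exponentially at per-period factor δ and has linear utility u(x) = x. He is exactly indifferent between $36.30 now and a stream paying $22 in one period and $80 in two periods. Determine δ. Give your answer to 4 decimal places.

The stream is worth 22δ + 80δ² today, so 22δ + 80δ² = 36.30.
That is, 80δ² + 22δ − 36.30 = 0, a quadratic in δ.
The positive root is δ = [−22 + √(22² + 4·80·36.30)] / (2·80) = (−22 + 110.000)/160 ≈ 0.5500.

δ ≈ 0.5500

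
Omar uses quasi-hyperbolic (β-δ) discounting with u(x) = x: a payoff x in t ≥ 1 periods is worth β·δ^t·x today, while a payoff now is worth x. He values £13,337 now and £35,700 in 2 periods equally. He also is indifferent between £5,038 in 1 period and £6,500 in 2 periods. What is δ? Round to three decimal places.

δ ≈ 0.775

From the later pair, β·δ^1·5038 = β·δ^2·6500; dividing through, δ = 5038/6500 = 0.77508.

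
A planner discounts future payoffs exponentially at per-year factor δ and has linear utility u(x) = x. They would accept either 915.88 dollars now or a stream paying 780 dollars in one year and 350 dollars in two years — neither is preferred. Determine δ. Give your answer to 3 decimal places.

The stream is worth 780δ + 350δ² today, so 780δ + 350δ² = 915.88.
Rearranged: 350δ² + 780δ − 915.88 = 0.
By the quadratic formula (taking the positive root), δ = (−780 + √1890632.00) / 700 ≈ 0.850.

δ ≈ 0.850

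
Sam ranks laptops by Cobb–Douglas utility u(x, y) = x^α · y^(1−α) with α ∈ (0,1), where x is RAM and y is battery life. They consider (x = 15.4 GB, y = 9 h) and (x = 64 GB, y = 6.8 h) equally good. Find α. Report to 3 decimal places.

Set the two utilities equal: 15.4^α·9^(1−α) = 64^α·6.8^(1−α).
Taking logs: α·ln 15.4 + (1−α)·ln 9 = α·ln 64 + (1−α)·ln 6.8, i.e. α·-1.424516 = (1−α)·-0.280302.
With A = -1.424516 and B = -0.280302: α·A = (1−α)·B, so α = B/(A+B) = -0.280302/-1.704818 ≈ 0.164.

α ≈ 0.164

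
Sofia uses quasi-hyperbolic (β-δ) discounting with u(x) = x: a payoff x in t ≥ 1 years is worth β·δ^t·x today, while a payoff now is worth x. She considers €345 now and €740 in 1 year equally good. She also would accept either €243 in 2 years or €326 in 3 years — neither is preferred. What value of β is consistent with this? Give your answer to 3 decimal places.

From the later pair, β·δ^2·243 = β·δ^3·326; dividing through, δ = 243/326 = 0.74540.
Substituting δ into 345 = β·δ·740: β = 345/(551.595) ≈ 0.625.

β ≈ 0.625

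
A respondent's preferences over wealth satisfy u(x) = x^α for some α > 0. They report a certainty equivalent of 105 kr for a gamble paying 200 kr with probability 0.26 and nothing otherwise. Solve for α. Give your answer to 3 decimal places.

Since u(0) = 0, the lottery's EU is 0.26·200^α.
Indifference: 105^α = 0.26·200^α, so (105/200)^α = 0.26.
Take logs: α = ln 0.26 / ln(105/200) ≈ 2.09057.

α ≈ 2.091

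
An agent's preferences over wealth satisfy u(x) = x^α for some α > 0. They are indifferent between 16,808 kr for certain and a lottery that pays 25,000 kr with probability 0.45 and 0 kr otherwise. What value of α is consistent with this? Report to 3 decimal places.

EU(lottery) = 0.45·25000^α + 0.55·0 = 0.45·25000^α.
Equating: 16808^α = 0.45·25000^α, i.e. 0.6723^α = 0.45.
Take logs: α = ln 0.45 / ln(16808/25000) ≈ 2.01125.

α ≈ 2.011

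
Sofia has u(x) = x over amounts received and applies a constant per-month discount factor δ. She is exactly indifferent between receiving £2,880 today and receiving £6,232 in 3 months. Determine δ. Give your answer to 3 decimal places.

Indifference means u(2880) = δ^3 · u(6232), so δ^3 = u(2880)/u(6232).
With u(x) = x: δ^3 = 2880/6232 = 0.46213.
Taking the cube root: δ = 0.46213^(1/3) ≈ 0.773.

δ ≈ 0.773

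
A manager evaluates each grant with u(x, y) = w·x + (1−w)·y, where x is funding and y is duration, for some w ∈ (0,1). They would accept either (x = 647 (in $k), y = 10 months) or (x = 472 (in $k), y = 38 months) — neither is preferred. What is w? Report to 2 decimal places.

w = 0.14

Indifference: w·647 + (1−w)·10 = w·472 + (1−w)·38.
w·(647−472) = (1−w)·(38−10), i.e. w·175 = (1−w)·28.
The marginal rate of substitution is 28/175, so w = 28/(175+28) = 0.14.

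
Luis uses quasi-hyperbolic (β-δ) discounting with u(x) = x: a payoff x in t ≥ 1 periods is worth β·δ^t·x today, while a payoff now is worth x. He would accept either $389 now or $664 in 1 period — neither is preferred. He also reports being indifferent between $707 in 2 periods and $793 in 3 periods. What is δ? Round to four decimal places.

Both payoffs in the second observation are in the future, so β drops out: δ^2·707 = δ^3·793 ⇒ δ = 707/793 = 0.89155.

δ ≈ 0.8916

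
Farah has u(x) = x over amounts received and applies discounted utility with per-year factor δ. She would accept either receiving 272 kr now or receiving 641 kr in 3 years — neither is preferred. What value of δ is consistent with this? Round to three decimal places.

δ ≈ 0.751

The payoff in 3 years is discounted by δ^3, so u(272) = δ^3·u(641) and δ^3 = u(272)/u(641).
With u(x) = x: δ^3 = 272/641 = 0.42434.
Hence δ = (0.42434)^(1/3) = 0.75146.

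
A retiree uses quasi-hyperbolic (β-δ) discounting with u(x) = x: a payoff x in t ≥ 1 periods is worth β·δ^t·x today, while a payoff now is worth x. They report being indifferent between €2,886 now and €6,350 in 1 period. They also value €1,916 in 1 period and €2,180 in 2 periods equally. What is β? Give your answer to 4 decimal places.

β ≈ 0.5171

The second indifference involves only future payoffs, so β cancels: β·δ^1·1916 = β·δ^2·2180, giving δ = 1916/2180 = 0.87890.
Substituting δ into 2886 = β·δ·6350: β = 2886/(5581.009) ≈ 0.5171.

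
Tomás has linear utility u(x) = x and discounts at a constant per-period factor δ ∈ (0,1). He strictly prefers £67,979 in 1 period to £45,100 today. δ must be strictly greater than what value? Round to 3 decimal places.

The preference means 45100 < δ·67979.
Dividing through by 67979 gives δ > 0.66344.

δ > 0.663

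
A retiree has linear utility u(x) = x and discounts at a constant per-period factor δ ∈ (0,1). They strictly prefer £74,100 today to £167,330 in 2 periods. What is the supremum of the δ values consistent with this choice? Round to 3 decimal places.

δ < 0.665

The preference means 74100 > δ^2·167330.
Dividing by 167330: δ^2 < 0.44284. Both sides are positive, so the square root keeps the direction.
δ < (74100/167330)^(1/2) ≈ 0.665.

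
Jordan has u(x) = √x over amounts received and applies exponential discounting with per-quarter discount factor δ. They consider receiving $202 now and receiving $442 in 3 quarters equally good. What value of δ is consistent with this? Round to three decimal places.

δ ≈ 0.878

The payoff in 3 quarters is discounted by δ^3, so u(202) = δ^3·u(442) and δ^3 = u(202)/u(442).
With u(x) = √x: δ^3 = √202/√442 = √(202/442) = 0.67603.
Hence δ = (0.67603)^(1/3) = 0.87765.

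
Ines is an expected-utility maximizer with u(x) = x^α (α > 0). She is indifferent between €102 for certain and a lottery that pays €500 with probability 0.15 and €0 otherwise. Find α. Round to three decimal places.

Since u(0) = 0, the lottery's EU is 0.15·500^α.
Indifference: 102^α = 0.15·500^α, so (102/500)^α = 0.15.
Taking logs: α·ln(102/500) = ln(0.15), so α = -1.897120 / -1.589635 ≈ 1.193.

α ≈ 1.193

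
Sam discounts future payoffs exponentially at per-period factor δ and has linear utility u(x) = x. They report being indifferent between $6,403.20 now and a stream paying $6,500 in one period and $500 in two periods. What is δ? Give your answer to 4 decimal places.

The stream is worth 6500δ + 500δ² today, so 6500δ + 500δ² = 6403.20.
That is, 500δ² + 6500δ − 6403.20 = 0, a quadratic in δ.
δ = (−6500 + √(6500² + 4·500·6403.20)) / (2·500) = (−6500 + √55056400.00) / 1000 ≈ 0.9200.

δ ≈ 0.9200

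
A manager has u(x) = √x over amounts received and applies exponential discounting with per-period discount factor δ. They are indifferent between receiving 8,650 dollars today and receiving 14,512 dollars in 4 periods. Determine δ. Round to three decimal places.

δ ≈ 0.937

The payoff in 4 periods is discounted by δ^4, so u(8650) = δ^4·u(14512) and δ^4 = u(8650)/u(14512).
Since u(x) = √x, δ^4 = √(8650/14512) = 0.77205.
Taking the 4th root: δ = 0.77205^(1/4) ≈ 0.937.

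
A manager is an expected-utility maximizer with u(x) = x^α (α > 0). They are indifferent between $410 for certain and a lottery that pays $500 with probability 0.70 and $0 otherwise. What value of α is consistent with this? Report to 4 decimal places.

EU(lottery) = 0.70·500^α + 0.30·0 = 0.70·500^α.
Equating: 410^α = 0.70·500^α, i.e. 0.8200^α = 0.70.
Take logs: α = ln 0.70 / ln(410/500) ≈ 1.797295.

α ≈ 1.7973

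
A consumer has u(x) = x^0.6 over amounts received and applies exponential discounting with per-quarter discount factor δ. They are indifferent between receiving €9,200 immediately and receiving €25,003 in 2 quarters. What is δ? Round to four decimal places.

δ ≈ 0.7409

The payoff in 2 quarters is discounted by δ^2, so u(9200) = δ^2·u(25003) and δ^2 = u(9200)/u(25003).
Since u(x) = x^0.6, δ^2 = (9200/25003)^0.6 = 0.36796^0.6 = 0.54888.
Taking the square root: δ = 0.54888^(1/2) ≈ 0.7409.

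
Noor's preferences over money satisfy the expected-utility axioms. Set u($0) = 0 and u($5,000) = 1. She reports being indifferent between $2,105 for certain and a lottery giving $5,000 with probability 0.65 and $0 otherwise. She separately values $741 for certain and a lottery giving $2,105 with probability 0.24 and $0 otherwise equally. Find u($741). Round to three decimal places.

0.156

From the first indifference, u($2,105) = 0.65·u($5,000) + 0.35·u($0) = 0.65·1 + 0.35·0 = 0.65.
Then u($741) = 0.24·u($2,105) + 0.76·u($0) = 0.24·0.65 + 0.76·0.00 = 0.1560.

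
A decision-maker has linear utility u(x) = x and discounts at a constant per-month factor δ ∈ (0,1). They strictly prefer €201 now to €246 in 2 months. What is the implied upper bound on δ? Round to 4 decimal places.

δ < 0.9039

The preference means 201 > δ^2·246.
Hence δ^2 < 201/246 = 0.81707, and x ↦ x^(1/2) is increasing on (0,∞).
δ < 0.81707^(1/2) = 0.9039.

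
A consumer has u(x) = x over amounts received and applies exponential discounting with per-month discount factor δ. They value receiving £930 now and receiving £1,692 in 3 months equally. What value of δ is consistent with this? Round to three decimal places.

Indifference means u(930) = δ^3 · u(1692), so δ^3 = u(930)/u(1692).
With u(x) = x: δ^3 = 930/1692 = 0.54965.
Hence δ = (0.54965)^(1/3) = 0.81915.

δ ≈ 0.819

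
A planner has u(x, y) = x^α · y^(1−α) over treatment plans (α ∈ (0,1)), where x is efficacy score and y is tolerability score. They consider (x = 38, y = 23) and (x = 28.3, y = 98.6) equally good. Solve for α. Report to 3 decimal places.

The Cobb–Douglas utilities coincide, so 38^α·23^(1−α) = 28.3^α·98.6^(1−α).
(38/28.3)^α = (98.6/23)^(1−α); take logs: α·ln(38/28.3) = (1−α)·ln(98.6/23), i.e. α·0.294724 = (1−α)·1.455577.
So α/(1−α) = (1.455577)/(0.294724) = 4.938780, and α = 4.938780/5.938780 ≈ 0.832.

α ≈ 0.832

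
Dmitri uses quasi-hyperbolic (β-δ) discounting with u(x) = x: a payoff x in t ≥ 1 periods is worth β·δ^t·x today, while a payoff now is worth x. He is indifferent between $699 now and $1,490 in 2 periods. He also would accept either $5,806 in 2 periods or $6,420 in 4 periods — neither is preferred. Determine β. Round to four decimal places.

β ≈ 0.5187

The second indifference involves only future payoffs, so β cancels: β·δ^2·5806 = β·δ^4·6420, giving δ^2 = 5806/6420 = 0.90436, so δ = 0.95098.
Now use the now-vs-future pair: 699 = β·δ^2·1490 gives β = 699/(0.90436·1490) ≈ 0.5187.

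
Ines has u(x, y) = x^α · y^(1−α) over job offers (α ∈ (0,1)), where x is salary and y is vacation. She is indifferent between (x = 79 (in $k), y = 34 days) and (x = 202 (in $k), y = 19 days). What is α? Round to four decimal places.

Set the two utilities equal: 79^α·34^(1−α) = 202^α·19^(1−α).
Rearrange to (79/202)^α = (19/34)^(1−α) and take logs: α·-0.9388198 = (1−α)·-0.5819215.
With A = -0.9388198 and B = -0.5819215: α·A = (1−α)·B, so α = B/(A+B) = -0.5819215/-1.5207413 ≈ 0.3827.

α ≈ 0.3827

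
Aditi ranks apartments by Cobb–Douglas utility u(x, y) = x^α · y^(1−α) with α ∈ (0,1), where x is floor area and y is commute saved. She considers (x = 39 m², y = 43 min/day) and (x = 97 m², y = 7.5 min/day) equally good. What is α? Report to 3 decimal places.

Indifference: 39^α · 43^(1−α) = 97^α · 7.5^(1−α).
Rearrange to (39/97)^α = (7.5/43)^(1−α) and take logs: α·-0.911149 = (1−α)·-1.746297.
So α/(1−α) = (-1.746297)/(-0.911149) = 1.916588, and α = 1.916588/2.916588 ≈ 0.657.

α ≈ 0.657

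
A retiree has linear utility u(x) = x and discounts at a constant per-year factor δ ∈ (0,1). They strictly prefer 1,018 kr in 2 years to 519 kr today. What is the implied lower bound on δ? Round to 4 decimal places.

Comparing present values: 519 < δ^2·1018.
Hence δ^2 > 519/1018 = 0.50982, and x ↦ x^(1/2) is increasing on (0,∞).
δ > 0.50982^(1/2) = 0.7140.

δ > 0.7140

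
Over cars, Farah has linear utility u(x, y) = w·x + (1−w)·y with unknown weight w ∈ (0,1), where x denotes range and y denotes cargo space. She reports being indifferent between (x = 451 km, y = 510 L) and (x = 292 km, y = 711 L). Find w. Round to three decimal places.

w = 0.558

Equating utilities: w·451 + (1−w)·510 = w·292 + (1−w)·711.
w·(451−292) = (1−w)·(711−510), i.e. w·159 = (1−w)·201.
The marginal rate of substitution is 201/159, so w = 201/(159+201) = 0.558.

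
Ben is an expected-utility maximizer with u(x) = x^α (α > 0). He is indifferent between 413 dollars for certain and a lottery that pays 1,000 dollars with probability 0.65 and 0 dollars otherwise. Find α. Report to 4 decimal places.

α ≈ 0.4871

Since u(0) = 0, the lottery's EU is 0.65·1000^α.
Indifference: 413^α = 0.65·1000^α, so (413/1000)^α = 0.65.
Taking logs: α·ln(413/1000) = ln(0.65), so α = -0.4307829 / -0.8843077 ≈ 0.4871.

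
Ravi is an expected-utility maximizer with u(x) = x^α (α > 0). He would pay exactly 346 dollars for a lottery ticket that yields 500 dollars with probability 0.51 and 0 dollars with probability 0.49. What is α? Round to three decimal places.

Since u(0) = 0, the lottery's EU is 0.51·500^α.
Setting u(346) equal to that: 346^α = 0.51·500^α ⇒ (346/500)^α = 0.51.
α = ln(0.51) / ln(346/500) = -0.673345/-0.368169 ≈ 1.829.

α ≈ 1.829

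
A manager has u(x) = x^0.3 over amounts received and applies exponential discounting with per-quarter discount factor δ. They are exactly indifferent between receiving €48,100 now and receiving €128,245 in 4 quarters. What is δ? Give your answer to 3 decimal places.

δ ≈ 0.929

Equating discounted utilities: u(48100) = δ^4·u(128245) ⇒ δ^4 = u(48100)/u(128245).
Since u(x) = x^0.3, δ^4 = (48100/128245)^0.3 = 0.37506^0.3 = 0.74513.
Taking the 4th root: δ = 0.74513^(1/4) ≈ 0.929.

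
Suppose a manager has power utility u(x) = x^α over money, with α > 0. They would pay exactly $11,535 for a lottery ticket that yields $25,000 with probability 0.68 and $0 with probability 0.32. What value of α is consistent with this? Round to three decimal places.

Since u(0) = 0, the lottery's EU is 0.68·25000^α.
Setting u(11535) equal to that: 11535^α = 0.68·25000^α ⇒ (11535/25000)^α = 0.68.
Take logs: α = ln 0.68 / ln(11535/25000) ≈ 0.49860.

α ≈ 0.499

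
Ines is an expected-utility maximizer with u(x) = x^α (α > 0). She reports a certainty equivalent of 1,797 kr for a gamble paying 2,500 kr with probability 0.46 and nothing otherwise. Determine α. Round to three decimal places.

The lottery's expected utility is 0.46·u(2500) + 0.54·u(0) = 0.46·2500^α (since u(0) = 0 for α > 0).
Setting u(1797) equal to that: 1797^α = 0.46·2500^α ⇒ (1797/2500)^α = 0.46.
α = ln(0.46) / ln(1797/2500) = -0.776529/-0.330172 ≈ 2.352.

α ≈ 2.352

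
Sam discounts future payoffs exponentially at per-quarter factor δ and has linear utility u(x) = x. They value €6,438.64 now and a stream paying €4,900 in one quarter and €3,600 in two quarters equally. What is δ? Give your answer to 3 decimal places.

Present value of the stream is 4900·δ + 3600·δ². Indifference gives 4900δ + 3600δ² = 6438.64.
So 3600δ² + 4900δ − 6438.64 = 0.
δ = (−4900 + √(4900² + 4·3600·6438.64)) / (2·3600) = (−4900 + √116726416.00) / 7200 ≈ 0.820.

δ ≈ 0.820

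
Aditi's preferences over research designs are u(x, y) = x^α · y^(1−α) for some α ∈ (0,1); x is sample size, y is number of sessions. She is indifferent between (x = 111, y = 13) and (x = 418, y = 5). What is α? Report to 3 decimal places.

α ≈ 0.419

Indifference: 111^α · 13^(1−α) = 418^α · 5^(1−α).
Taking logs: α·ln 111 + (1−α)·ln 13 = α·ln 418 + (1−α)·ln 5, i.e. α·-1.325951 = (1−α)·-0.955511.
Thus α·(-2.281462) = -0.955511, so α = -0.955511/-2.281462 ≈ 0.419.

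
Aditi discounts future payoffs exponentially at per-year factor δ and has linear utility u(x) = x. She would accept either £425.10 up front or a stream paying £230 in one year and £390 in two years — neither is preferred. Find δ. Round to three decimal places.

δ ≈ 0.790

Present value of the stream is 230·δ + 390·δ². Indifference gives 230δ + 390δ² = 425.10.
So 390δ² + 230δ − 425.10 = 0.
δ = (−230 + √(230² + 4·390·425.10)) / (2·390) = (−230 + √716056.00) / 780 ≈ 0.790.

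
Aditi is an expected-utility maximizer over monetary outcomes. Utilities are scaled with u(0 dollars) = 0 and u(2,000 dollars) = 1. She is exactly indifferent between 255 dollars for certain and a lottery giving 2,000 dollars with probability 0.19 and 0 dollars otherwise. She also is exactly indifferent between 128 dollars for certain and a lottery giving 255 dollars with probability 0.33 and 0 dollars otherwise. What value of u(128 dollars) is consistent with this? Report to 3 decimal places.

0.063

From the first indifference, u(255 dollars) = 0.19·u(2,000 dollars) + 0.81·u(0 dollars) = 0.19·1 + 0.81·0 = 0.19.
The second indifference gives u(128 dollars) = 0.33·u(255 dollars) + 0.67·u(0 dollars) = 0.33·0.19 + 0.67·0.00 = 0.0627.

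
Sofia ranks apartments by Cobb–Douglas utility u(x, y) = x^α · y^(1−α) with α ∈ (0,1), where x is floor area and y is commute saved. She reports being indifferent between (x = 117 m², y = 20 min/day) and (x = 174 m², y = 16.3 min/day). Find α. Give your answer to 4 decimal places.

Set the two utilities equal: 117^α·20^(1−α) = 174^α·16.3^(1−α).
Taking logs: α·ln 117 + (1−α)·ln 20 = α·ln 174 + (1−α)·ln 16.3, i.e. α·-0.3968814 = (1−α)·-0.2045672.
Thus α·(-0.6014486) = -0.2045672, so α = -0.2045672/-0.6014486 ≈ 0.3401.

α ≈ 0.3401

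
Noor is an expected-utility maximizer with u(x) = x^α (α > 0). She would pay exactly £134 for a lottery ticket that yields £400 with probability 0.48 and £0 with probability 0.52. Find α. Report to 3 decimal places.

EU(lottery) = 0.48·400^α + 0.52·0 = 0.48·400^α.
Equating: 134^α = 0.48·400^α, i.e. 0.3350^α = 0.48.
Taking logs: α·ln(134/400) = ln(0.48), so α = -0.733969 / -1.093625 ≈ 0.671.

α ≈ 0.671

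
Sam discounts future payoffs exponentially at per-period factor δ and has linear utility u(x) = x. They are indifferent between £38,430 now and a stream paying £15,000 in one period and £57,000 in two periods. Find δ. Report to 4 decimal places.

Present value of the stream is 15000·δ + 57000·δ². Indifference gives 15000δ + 57000δ² = 38430.
Rearranged: 57000δ² + 15000δ − 38430 = 0.
By the quadratic formula (taking the positive root), δ = (−15000 + √8987040000.00) / 114000 ≈ 0.7000.

δ ≈ 0.7000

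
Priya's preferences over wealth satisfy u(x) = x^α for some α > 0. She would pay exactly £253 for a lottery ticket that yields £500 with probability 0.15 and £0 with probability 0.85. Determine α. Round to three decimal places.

α ≈ 2.785

Since u(0) = 0, the lottery's EU is 0.15·500^α.
Setting u(253) equal to that: 253^α = 0.15·500^α ⇒ (253/500)^α = 0.15.
Take logs: α = ln 0.15 / ln(253/500) ≈ 2.78489.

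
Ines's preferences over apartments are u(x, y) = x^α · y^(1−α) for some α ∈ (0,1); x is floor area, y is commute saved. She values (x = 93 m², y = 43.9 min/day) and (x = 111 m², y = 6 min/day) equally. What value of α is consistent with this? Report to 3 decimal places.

The Cobb–Douglas utilities coincide, so 93^α·43.9^(1−α) = 111^α·6^(1−α).
(93/111)^α = (6/43.9)^(1−α); take logs: α·ln(93/111) = (1−α)·ln(6/43.9), i.e. α·-0.176931 = (1−α)·-1.990155.
So α/(1−α) = (-1.990155)/(-0.176931) = 11.248198, and α = 11.248198/12.248198 ≈ 0.918.

α ≈ 0.918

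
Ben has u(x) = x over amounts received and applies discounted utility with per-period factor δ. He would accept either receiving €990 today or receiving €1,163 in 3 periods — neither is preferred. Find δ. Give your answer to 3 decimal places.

Indifference means u(990) = δ^3 · u(1163), so δ^3 = u(990)/u(1163).
With u(x) = x: δ^3 = 990/1163 = 0.85125.
So δ = 0.85125^(1/3) ≈ 0.948.

δ ≈ 0.948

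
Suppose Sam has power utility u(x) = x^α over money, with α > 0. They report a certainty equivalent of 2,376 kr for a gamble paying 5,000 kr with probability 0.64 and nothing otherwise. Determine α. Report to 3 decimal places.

EU(lottery) = 0.64·5000^α + 0.36·0 = 0.64·5000^α.
Indifference: 2376^α = 0.64·5000^α, so (2376/5000)^α = 0.64.
α = ln(0.64) / ln(2376/5000) = -0.446287/-0.744020 ≈ 0.600.

α ≈ 0.600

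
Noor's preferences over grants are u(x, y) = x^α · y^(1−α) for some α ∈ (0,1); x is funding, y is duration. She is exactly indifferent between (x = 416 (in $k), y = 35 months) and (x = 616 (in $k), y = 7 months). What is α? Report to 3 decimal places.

α ≈ 0.804

Set the two utilities equal: 416^α·35^(1−α) = 616^α·7^(1−α).
Taking logs: α·ln 416 + (1−α)·ln 35 = α·ln 616 + (1−α)·ln 7, i.e. α·-0.392562 = (1−α)·-1.609438.
So α/(1−α) = (-1.609438)/(-0.392562) = 4.099831, and α = 4.099831/5.099831 ≈ 0.804.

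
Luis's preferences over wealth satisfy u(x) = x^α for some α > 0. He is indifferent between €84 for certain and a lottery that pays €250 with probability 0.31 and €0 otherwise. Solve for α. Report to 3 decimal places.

α ≈ 1.074

The lottery's expected utility is 0.31·u(250) + 0.69·u(0) = 0.31·250^α (since u(0) = 0 for α > 0).
Setting u(84) equal to that: 84^α = 0.31·250^α ⇒ (84/250)^α = 0.31.
α = ln(0.31) / ln(84/250) = -1.171183/-1.090644 ≈ 1.074.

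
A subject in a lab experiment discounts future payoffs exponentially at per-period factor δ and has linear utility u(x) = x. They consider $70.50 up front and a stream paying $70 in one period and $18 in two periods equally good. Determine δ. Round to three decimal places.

δ ≈ 0.830

Present value of the stream is 70·δ + 18·δ². Indifference gives 70δ + 18δ² = 70.50.
That is, 18δ² + 70δ − 70.50 = 0, a quadratic in δ.
By the quadratic formula (taking the positive root), δ = (−70 + √9976.00) / 36 ≈ 0.830.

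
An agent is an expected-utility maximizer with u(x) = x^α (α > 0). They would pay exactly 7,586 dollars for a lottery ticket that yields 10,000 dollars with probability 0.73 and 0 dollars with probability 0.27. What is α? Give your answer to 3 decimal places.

α ≈ 1.139

EU(lottery) = 0.73·10000^α + 0.27·0 = 0.73·10000^α.
Equating: 7586^α = 0.73·10000^α, i.e. 0.7586^α = 0.73.
Take logs: α = ln 0.73 / ln(7586/10000) ≈ 1.13910.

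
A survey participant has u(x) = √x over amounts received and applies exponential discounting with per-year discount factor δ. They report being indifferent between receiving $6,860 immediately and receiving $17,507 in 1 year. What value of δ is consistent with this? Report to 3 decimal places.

Equating discounted utilities: u(6860) = δ·u(17507) ⇒ δ = u(6860)/u(17507).
With u(x) = √x: δ = √6860/√17507 = √(6860/17507) = 0.62597.

δ ≈ 0.626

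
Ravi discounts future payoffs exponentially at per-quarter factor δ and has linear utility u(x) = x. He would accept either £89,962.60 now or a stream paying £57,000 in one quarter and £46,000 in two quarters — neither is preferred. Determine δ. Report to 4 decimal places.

δ ≈ 0.9100

The stream is worth 57000δ + 46000δ² today, so 57000δ + 46000δ² = 89962.60.
That is, 46000δ² + 57000δ − 89962.60 = 0, a quadratic in δ.
By the quadratic formula (taking the positive root), δ = (−57000 + √19802118400.00) / 92000 ≈ 0.9100.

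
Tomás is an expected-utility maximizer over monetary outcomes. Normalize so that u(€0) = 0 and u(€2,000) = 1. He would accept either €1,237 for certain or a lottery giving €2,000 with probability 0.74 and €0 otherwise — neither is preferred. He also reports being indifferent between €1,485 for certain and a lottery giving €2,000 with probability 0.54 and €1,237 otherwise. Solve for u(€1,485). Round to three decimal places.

The first gamble pins u(€1,237): it must equal 0.74·1 + 0.26·0 = 0.74.
The second indifference gives u(€1,485) = 0.54·u(€2,000) + 0.46·u(€1,237) = 0.54·1.00 + 0.46·0.74 = 0.8804.

0.880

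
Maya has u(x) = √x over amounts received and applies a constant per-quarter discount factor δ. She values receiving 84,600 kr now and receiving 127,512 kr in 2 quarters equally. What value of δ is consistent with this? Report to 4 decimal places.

Equating discounted utilities: u(84600) = δ^2·u(127512) ⇒ δ^2 = u(84600)/u(127512).
Since u(x) = √x, δ^2 = √(84600/127512) = 0.81453.
Taking the square root: δ = 0.81453^(1/2) ≈ 0.9025.

δ ≈ 0.9025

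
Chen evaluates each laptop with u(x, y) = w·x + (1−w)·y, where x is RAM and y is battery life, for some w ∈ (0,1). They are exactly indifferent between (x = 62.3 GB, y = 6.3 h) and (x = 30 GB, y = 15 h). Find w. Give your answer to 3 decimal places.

w = 0.212

u(62.3,6.3) = u(30,15) means w·62.3 + (1−w)·6.3 = w·30 + (1−w)·15.
Rearranging, 32.3·w − 8.7·(1−w) = 0.
Hence w = 8.7/(32.3+8.7) = 8.7/41 = 0.212.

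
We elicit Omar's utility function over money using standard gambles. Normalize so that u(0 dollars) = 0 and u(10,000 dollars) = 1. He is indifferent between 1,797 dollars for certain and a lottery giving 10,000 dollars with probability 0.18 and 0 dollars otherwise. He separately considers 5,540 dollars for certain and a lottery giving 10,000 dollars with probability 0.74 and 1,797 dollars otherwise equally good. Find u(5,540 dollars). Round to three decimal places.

First, u(1,797 dollars) = 0.18·u(10,000 dollars) + 0.82·u(0 dollars) = 0.18.
The second indifference gives u(5,540 dollars) = 0.74·u(10,000 dollars) + 0.26·u(1,797 dollars) = 0.74·1.00 + 0.26·0.18 = 0.7868.

0.787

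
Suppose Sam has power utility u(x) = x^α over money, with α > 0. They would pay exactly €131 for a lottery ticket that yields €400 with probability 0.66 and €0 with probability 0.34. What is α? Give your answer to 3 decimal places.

Since u(0) = 0, the lottery's EU is 0.66·400^α.
Indifference: 131^α = 0.66·400^α, so (131/400)^α = 0.66.
Taking logs: α·ln(131/400) = ln(0.66), so α = -0.415515 / -1.116267 ≈ 0.372.

α ≈ 0.372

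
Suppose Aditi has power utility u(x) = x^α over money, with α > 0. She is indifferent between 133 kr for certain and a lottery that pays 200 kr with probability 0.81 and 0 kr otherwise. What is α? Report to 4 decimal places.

α ≈ 0.5165

The lottery's expected utility is 0.81·u(200) + 0.19·u(0) = 0.81·200^α (since u(0) = 0 for α > 0).
Indifference: 133^α = 0.81·200^α, so (133/200)^α = 0.81.
Take logs: α = ln 0.81 / ln(133/200) ≈ 0.516513.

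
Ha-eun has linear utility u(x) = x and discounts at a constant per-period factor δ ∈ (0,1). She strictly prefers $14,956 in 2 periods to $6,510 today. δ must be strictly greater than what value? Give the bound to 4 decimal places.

Under u(x) = x this choice says 6510 < δ^2·14956.
So δ^2 > 6510/14956 = 0.43528; taking the square root of both positive sides preserves the inequality.
δ > 0.43528^(1/2) = 0.6598.

δ > 0.6598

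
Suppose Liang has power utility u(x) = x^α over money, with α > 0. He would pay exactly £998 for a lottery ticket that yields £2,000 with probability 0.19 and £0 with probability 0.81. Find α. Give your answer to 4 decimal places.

The lottery's expected utility is 0.19·u(2000) + 0.81·u(0) = 0.19·2000^α (since u(0) = 0 for α > 0).
Setting u(998) equal to that: 998^α = 0.19·2000^α ⇒ (998/2000)^α = 0.19.
α = ln(0.19) / ln(998/2000) = -1.6607312/-0.6951492 ≈ 2.3890.

α ≈ 2.3890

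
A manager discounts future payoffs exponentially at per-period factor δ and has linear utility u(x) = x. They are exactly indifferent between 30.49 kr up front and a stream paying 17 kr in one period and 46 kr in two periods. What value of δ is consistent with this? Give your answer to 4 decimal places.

δ ≈ 0.6501

The stream is worth 17δ + 46δ² today, so 17δ + 46δ² = 30.49.
So 46δ² + 17δ − 30.49 = 0.
By the quadratic formula (taking the positive root), δ = (−17 + √5899.16) / 92 ≈ 0.6501.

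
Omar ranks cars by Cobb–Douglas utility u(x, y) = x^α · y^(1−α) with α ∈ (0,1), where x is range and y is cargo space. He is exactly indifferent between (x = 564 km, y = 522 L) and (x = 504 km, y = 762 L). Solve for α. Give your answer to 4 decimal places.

Indifference: 564^α · 522^(1−α) = 504^α · 762^(1−α).
(564/504)^α = (762/522)^(1−α); take logs: α·ln(564/504) = (1−α)·ln(762/522), i.e. α·0.1124780 = (1−α)·0.3782790.
So α/(1−α) = (0.3782790)/(0.1124780) = 3.3631377, and α = 3.3631377/4.3631377 ≈ 0.7708.

α ≈ 0.7708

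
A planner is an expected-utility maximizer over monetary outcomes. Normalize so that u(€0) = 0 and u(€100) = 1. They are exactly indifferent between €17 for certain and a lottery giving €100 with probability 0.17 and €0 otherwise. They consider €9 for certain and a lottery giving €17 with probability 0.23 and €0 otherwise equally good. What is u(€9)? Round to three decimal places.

First, u(€17) = 0.17·u(€100) + 0.83·u(€0) = 0.17.
The second indifference gives u(€9) = 0.23·u(€17) + 0.77·u(€0) = 0.23·0.17 + 0.77·0.00 = 0.0391.

0.039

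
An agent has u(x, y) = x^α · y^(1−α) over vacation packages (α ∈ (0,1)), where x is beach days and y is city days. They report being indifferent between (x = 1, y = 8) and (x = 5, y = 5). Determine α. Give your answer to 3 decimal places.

α ≈ 0.226

Set the two utilities equal: 1^α·8^(1−α) = 5^α·5^(1−α).
Rearrange to (1/5)^α = (5/8)^(1−α) and take logs: α·-1.609438 = (1−α)·-0.470004.
Thus α·(-2.079442) = -0.470004, so α = -0.470004/-2.079442 ≈ 0.226.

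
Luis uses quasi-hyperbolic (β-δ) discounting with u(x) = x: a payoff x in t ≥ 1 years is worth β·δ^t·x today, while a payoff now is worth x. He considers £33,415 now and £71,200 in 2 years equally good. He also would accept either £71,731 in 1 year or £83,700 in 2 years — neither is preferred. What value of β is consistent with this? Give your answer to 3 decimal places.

From the later pair, β·δ^1·71731 = β·δ^2·83700; dividing through, δ = 71731/83700 = 0.85700.
The first indifference: 33415 = β·δ^2·71200, so β = 33415/(δ^2·71200) = 33415/(0.73445·71200) ≈ 0.639.

β ≈ 0.639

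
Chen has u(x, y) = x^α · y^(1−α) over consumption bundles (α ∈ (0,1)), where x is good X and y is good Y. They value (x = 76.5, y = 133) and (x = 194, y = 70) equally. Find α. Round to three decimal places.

α ≈ 0.408

Set the two utilities equal: 76.5^α·133^(1−α) = 194^α·70^(1−α).
(76.5/194)^α = (70/133)^(1−α); take logs: α·ln(76.5/194) = (1−α)·ln(70/133), i.e. α·-0.930567 = (1−α)·-0.641854.
So α/(1−α) = (-0.641854)/(-0.930567) = 0.689745, and α = 0.689745/1.689745 ≈ 0.408.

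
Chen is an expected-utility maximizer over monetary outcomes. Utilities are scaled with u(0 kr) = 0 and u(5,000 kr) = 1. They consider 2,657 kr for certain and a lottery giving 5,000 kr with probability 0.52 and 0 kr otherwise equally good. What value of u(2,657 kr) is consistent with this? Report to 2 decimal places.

0.52

The indifference gives u(2,657 kr) = 0.52·u(5,000 kr) + 0.48·u(0 kr) = 0.52·1 + 0.48·0 = 0.52.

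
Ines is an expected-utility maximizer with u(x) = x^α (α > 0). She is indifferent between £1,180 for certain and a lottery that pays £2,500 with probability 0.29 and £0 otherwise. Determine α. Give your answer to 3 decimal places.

α ≈ 1.649

The lottery's expected utility is 0.29·u(2500) + 0.71·u(0) = 0.29·2500^α (since u(0) = 0 for α > 0).
Setting u(1180) equal to that: 1180^α = 0.29·2500^α ⇒ (1180/2500)^α = 0.29.
Take logs: α = ln 0.29 / ln(1180/2500) ≈ 1.64879.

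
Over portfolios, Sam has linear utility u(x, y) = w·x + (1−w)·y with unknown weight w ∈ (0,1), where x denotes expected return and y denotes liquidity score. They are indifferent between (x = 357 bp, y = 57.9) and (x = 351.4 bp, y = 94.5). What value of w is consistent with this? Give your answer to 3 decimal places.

u(357,57.9) = u(351.4,94.5) means w·357 + (1−w)·57.9 = w·351.4 + (1−w)·94.5.
Rearranging, 5.6·w − 36.6·(1−w) = 0.
So w/(1−w) = 36.6/5.6 = 6.5357, giving w = 36.6/(5.6+36.6) = 0.867.

w = 0.867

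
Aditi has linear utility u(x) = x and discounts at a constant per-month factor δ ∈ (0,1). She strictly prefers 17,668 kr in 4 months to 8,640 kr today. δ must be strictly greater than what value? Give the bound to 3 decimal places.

Under u(x) = x this choice says 8640 < δ^4·17668.
Dividing by 17668: δ^4 > 0.48902. Both sides are positive, so the 4th root keeps the direction.
δ > (8640/17668)^(1/4) ≈ 0.836.

δ > 0.836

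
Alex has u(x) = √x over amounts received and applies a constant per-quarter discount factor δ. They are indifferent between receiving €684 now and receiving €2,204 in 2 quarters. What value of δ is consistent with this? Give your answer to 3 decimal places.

Indifference means u(684) = δ^2 · u(2204), so δ^2 = u(684)/u(2204).
With u(x) = √x: δ^2 = √684/√2204 = √(684/2204) = 0.55709.
Taking the square root: δ = 0.55709^(1/2) ≈ 0.746.

δ ≈ 0.746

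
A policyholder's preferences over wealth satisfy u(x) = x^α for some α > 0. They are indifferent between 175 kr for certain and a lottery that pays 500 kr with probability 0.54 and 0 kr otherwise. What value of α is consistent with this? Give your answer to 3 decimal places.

The lottery's expected utility is 0.54·u(500) + 0.46·u(0) = 0.54·500^α (since u(0) = 0 for α > 0).
Equating: 175^α = 0.54·500^α, i.e. 0.3500^α = 0.54.
α = ln(0.54) / ln(175/500) = -0.616186/-1.049822 ≈ 0.587.

α ≈ 0.587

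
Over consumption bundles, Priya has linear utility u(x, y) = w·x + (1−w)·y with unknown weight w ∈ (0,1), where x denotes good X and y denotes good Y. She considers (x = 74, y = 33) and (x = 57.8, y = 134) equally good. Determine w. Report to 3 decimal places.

Indifference: w·74 + (1−w)·33 = w·57.8 + (1−w)·134.
Collecting terms: w·16.2 = (1−w)·101.
The marginal rate of substitution is 101/16.2, so w = 101/(16.2+101) = 0.862.

w = 0.862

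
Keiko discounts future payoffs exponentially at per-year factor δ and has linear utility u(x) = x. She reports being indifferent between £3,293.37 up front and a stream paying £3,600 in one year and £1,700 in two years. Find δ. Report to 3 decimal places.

Equating present values: 3293.37 = 3600δ + 1700δ².
That is, 1700δ² + 3600δ − 3293.37 = 0, a quadratic in δ.
The positive root is δ = [−3600 + √(3600² + 4·1700·3293.37)] / (2·1700) = (−3600 + 5946.000)/3400 ≈ 0.690.

δ ≈ 0.690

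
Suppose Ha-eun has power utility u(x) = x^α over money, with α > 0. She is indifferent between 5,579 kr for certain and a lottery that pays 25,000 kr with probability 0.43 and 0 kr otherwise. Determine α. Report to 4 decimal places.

α ≈ 0.5627

Since u(0) = 0, the lottery's EU is 0.43·25000^α.
Setting u(5579) equal to that: 5579^α = 0.43·25000^α ⇒ (5579/25000)^α = 0.43.
Taking logs: α·ln(5579/25000) = ln(0.43), so α = -0.8439701 / -1.4998663 ≈ 0.5627.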